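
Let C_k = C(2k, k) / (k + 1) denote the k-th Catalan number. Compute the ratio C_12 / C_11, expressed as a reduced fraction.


Using C_k = (2k)! / (k! (k+1)!), the ratio C_{k+1}/C_k simplifies to
C_{k+1}/C_k = [(2k+2)! / ((k+1)! (k+2)!)] * [k! (k+1)! / (2k)!]
 = (2k+2)(2k+1) / ((k+1)(k+2)) = 2(2k+1) / (k+2).
For k = 11: 2(2*11 + 1) / (11 + 2) = 46/13 = 46/13.

46/13


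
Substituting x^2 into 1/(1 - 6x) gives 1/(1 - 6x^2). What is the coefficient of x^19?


Since 1/(1 - 6x^2) only has even powers of x,
the coefficient of x^19 (odd) is 0.

0


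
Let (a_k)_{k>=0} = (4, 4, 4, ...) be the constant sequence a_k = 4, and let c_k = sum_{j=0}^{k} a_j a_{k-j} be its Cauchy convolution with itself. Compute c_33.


Since a_j = 4 for all j >= 0, the convolution sum becomes
c_k = sum_{j=0}^{k} 4 * 4 = 16 * (k + 1).
Equivalently, the generating function of (a_k) is 4/(1 - x) and its square is 16/(1 - x)^2 = sum_{k>=0} 16(k + 1) x^k.
For k = 33: 16 * 34 = 544.

544


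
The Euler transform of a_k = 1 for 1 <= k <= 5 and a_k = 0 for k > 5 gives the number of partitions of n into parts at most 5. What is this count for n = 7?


Partitions of 7 into parts at most 5:
Using generating function (1-x)^(-1)(1-x^2)^(-1)...(1-x^5)^(-1),
the coefficient of x^7 = 13

13


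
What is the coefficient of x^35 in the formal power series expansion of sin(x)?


The Maclaurin series is sin(t) = sum_{k>=0} (-1)^k t^(2k+1) / (2k+1)!, so substituting t = x, only odd powers of x are nonzero, with coefficient of x^(2k+1) equal to (-1)^k / (2k+1)!.
Write 35 = 2*17 + 1, giving the coefficient (-1)^17 / 35! = -1/10333147966386144929666651337523200000000 = -1/10333147966386144929666651337523200000000.

-1/10333147966386144929666651337523200000000


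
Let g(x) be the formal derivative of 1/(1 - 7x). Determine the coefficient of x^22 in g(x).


Differentiate termwise: d/dx sum_{k>=0} 7^k x^k = sum_{k>=1} k 7^k x^(k-1) = sum_{j>=0} (j+1) 7^(j+1) x^j.
Equivalently, d/dx [1/(1 - 7x)] = 7/(1 - 7x)^2.
For j = 22: 23 * 7^23 = 23 * 27368747340080916343 = 629481188821861075889.

629481188821861075889


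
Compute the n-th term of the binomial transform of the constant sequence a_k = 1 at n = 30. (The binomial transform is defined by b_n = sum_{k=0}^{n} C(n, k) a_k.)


With a_k = 1 for all k, b_n = sum_{k=0}^{n} C(n, k) = 2^n by the binomial theorem.
For n = 30: 2^30 = 1073741824.

1073741824


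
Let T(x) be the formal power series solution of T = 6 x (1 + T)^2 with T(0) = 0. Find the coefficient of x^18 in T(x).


Apply the Lagrange inversion formula: if T = 6 x * phi(T) with phi(t) = (1 + t)^2, then [x^n] T = 6^n * (1/n) [t^(n-1)] phi(t)^n = 6^n * (1/n) [t^(n-1)] (1 + t)^(2n) = 6^n * (1/n) C(2n, n-1).
Using the identity C(2n, n-1) = C(2n, n) * n / (n+1), the unscaled factor equals C(2n, n) / (n+1) = C_n, the n-th Catalan number.
For n = 18: C_18 = C(36, 18) / 19 = 9075135300/19 = 477638700.
With the 6^18 = 101559956668416 factor, the coefficient is 101559956668416 * 477638700 = 48508965675158549299200.

48508965675158549299200


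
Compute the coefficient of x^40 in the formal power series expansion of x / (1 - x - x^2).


Let f(x) = sum_{k>=0} a_k x^k. Multiplying f(x) * (1 - x - x^2) = x and matching coefficients gives a_0 = 0, a_1 = 1, and a_k = a_{k-1} + a_{k-2} for k >= 2. These are the Fibonacci numbers F_k.
Iterating from F_0 = 0, F_1 = 1:
F_0=0, F_1=1, F_2=1, F_3=2, F_4=3, F_5=5, F_6=8, F_7=13, F_8=21, F_9=34, ...
F_40 = 102334155.

102334155


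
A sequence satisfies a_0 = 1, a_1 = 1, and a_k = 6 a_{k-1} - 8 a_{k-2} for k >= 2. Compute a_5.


The characteristic equation is t^2 - 6 t + 8 = 0, with roots r_1 = 4 and r_2 = 2 (so c_1 = r_1 + r_2, c_2 = -r_1 r_2 as required).
One can use the closed form a_n = A r_1^n + B r_2^n, but direct iteration is more reliable:
a_0 = 1, a_1 = 1, a_2 = -2, a_3 = -20, a_4 = -104, a_5 = -464.
So a_5 = -464.

-464


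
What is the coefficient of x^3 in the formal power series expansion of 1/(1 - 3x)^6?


The general identity 1/(1 - c x)^r = sum_{k>=0} c^k C(k + r - 1, r - 1) x^k follows by substituting y = c x into 1/(1 - y)^r = sum_{k>=0} C(k + r - 1, r - 1) y^k.
For c = 3, r = 6, k = 3:
3^3 * C(8, 5) = 27 * 56 = 1512.

1512


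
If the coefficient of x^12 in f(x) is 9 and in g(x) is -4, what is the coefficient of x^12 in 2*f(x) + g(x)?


Scalar multiplication scales coefficients: 2 * 9 = 18.
Then add the g coefficient: 18 + -4
= 14

14


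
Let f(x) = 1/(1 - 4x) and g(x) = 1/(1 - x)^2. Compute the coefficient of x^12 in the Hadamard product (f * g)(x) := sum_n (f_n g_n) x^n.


f has coefficients f_k = 4^k. For g = 1/(1 - x)^2 the coefficient is g_k = C(k + 1, 1) = k + 1. The Hadamard coefficient is (f * g)_k = 4^k * (k + 1).
For k = 12: 4^12 * 13 = 16777216 * 13 = 218103808.

218103808


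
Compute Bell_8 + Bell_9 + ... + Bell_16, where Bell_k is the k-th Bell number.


Recall Bell_k counts set partitions of a k-set (with Bell_0 = 1 by convention).
Bell_8 through Bell_16: 4140, 21147, 115975, 678570, 4213597, 27644437, 190899322, 1382958545, 10480142147
Sum = 4140 + 21147 + 115975 + 678570 + 4213597 + 27644437 + 190899322 + 1382958545 + 10480142147 = 12086677880.

12086677880


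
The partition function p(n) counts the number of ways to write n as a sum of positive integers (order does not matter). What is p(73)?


Using the generating function prod_{k>=1} 1/(1-x^k), we compute p(73).
By dynamic programming over parts 1 through 73:
p(73) = 6185689

6185689


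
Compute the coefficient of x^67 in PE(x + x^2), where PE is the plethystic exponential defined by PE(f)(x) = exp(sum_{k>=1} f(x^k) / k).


With f(x) = x + x^2, the exponent is sum_{k>=1} (x^k + x^(2k)) / k = -ln(1 - x) - ln(1 - x^2). Exponentiating:
PE(x + x^2) = 1 / ((1 - x)(1 - x^2)).
This is the generating function for partitions of n into parts of size 1 or 2. The number of 2's can be any j in 0..33, and the rest are 1's, so
[x^67] = floor(67/2) + 1 = 34.

34


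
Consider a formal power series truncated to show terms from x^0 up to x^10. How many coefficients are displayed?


From x^0 to x^10 inclusive, the count is 10 - 0 + 1 = 11.

11


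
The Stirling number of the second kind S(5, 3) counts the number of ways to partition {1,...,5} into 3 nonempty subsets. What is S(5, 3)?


Using the explicit formula S(n,k) = (1/k!) sum_{j=0}^{k} (-1)^(k-j) C(k,j) j^n:
S(5, 3) = 25
Equivalently, S(n,k) is n! times the coefficient of x^n in the EGF (e^x - 1)^k / k!.

25


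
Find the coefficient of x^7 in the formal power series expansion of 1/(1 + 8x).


Write 1/(1 + c x) = 1/(1 - (-c) x) and apply the geometric-series identity
1/(1 - y) = sum_{k>=0} y^k to get 1/(1 + c x) = sum_{k>=0} (-c)^k x^k.
So the coefficient of x^k is (-c)^k = (-1)^k * c^k.
Here c = 8 and k = 7:
(-8)^7 = -1 * 2097152 = -2097152

-2097152


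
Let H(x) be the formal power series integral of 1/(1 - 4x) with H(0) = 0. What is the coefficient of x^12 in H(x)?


1/(1 - 4x) = sum_{k>=0} 4^k x^k. Integrating termwise with H(0) = 0:
H(x) = sum_{k>=0} 4^k x^(k+1) / (k+1) = sum_{m>=1} 4^(m-1) x^m / m.
For m = 12: 4^11/12 = 4194304/12 = 1048576/3.

1048576/3


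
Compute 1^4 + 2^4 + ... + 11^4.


This power sum has a closed form given by Faulhaber's formula
sum_{k=1}^{m} k^p = (1 / (p + 1)) * sum_{j=0}^{p} C(p + 1, j) B_j m^(p + 1 - j),
but for small m direct computation is fastest:
1 + 16 + 81 + 256 + 625 + 1296 + 2401 + 4096 + 6561 + 10000 + 14641 = 39974.

39974


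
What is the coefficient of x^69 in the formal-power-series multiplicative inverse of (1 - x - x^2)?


Let the inverse be f(x) = sum_{k>=0} a_k x^k. From f(x) * (1 - x - x^2) = 1 and matching coefficients:
 x^0: a_0 = 1.
 x^1: a_1 - a_0 = 0, so a_1 = 1.
 x^k (k >= 2): a_k - a_{k-1} - a_{k-2} = 0, i.e. a_k = a_{k-1} + a_{k-2}.
This is the Fibonacci-type recurrence shifted so that a_0 = a_1 = 1.
Iterating: a_0=1, a_1=1, a_2=2, a_3=3, a_4=5, a_5=8, a_6=13, a_7=21, a_8=34, a_9=55, ...
a_69 = 190392490709135.

190392490709135


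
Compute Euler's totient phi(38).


phi(n) counts integers in [1, n] coprime to n. Using the multiplicative formula phi(n) = n * prod_{p | n} (1 - 1/p):
38 = 2 * 19, so
phi(38) = 38 * (1 - 1/2) * (1 - 1/19) = 18.

18


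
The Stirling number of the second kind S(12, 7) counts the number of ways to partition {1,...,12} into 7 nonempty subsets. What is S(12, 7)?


Using the explicit formula S(n,k) = (1/k!) sum_{j=0}^{k} (-1)^(k-j) C(k,j) j^n:
S(12, 7) = 627396
Equivalently, S(n,k) is n! times the coefficient of x^n in the EGF (e^x - 1)^k / k!.

627396


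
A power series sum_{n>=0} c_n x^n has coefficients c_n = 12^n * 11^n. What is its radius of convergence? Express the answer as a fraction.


By the root test (Cauchy-Hadamard), the radius is R = 1 / limsup_n |c_n|^(1/n).
Here |c_n|^(1/n) = (12^n * 11^n)^(1/n) = 12 * 11 = 132 for all n.
So R = 1/132 = 1/132.

1/132


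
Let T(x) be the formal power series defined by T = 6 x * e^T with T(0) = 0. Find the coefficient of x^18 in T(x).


Apply the Lagrange inversion formula: if T = 6 x * phi(T) with phi(t) = e^t, then
[x^n] T = 6^n * (1/n) [t^(n-1)] phi(t)^n = 6^n * (1/n) [t^(n-1)] e^(n t) = 6^n * (1/n) * n^(n-1) / (n-1)! = 6^n * n^(n-1) / n!.
When c = 1 this is the Cayley count of rooted labeled trees on n vertices, divided by n!.
For n = 18: 6^18 * 18^17 / 18! = 101559956668416 * 2185911559738696531968/6402373705728000 = 516303566764041166064713728/14889875.

516303566764041166064713728/14889875


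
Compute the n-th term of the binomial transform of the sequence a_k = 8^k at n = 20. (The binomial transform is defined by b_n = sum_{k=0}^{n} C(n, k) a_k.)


With a_k = 8^k, b_n = sum_{k=0}^{n} C(n, k) 8^k = (1 + 8)^n by the binomial theorem.
For n = 20: (1 + 8)^20 = 9^20 = 12157665459056928801.

12157665459056928801


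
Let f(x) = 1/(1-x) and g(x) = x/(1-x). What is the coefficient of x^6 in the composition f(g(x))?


First simplify the composition: f(g(x)) = 1/(1 - x/(1-x)) = (1-x)/((1-x) - x) = (1-x)/(1-2x).
Now extract the coefficient. Write (1-x)/(1-2x) = 1/(1-2x) - x/(1-2x).
The coefficient of x^n in 1/(1-2x) is 2^n, and in x/(1-2x) is 2^(n-1) (for n >= 1).
So the coefficient of x^6 is 2^6 - 2^5 = 64 - 32 = 32.

32


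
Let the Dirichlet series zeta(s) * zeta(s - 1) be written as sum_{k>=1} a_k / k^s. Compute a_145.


Convolution gives a_k = sum_{d | k} d * 1 = sum_{d | k} d = sigma(k), the sum of positive divisors of k.
For k = 145, the divisors are 1, 5, 29, 145, so
sigma(145) = 1 + 5 + 29 + 145 = 180.

180


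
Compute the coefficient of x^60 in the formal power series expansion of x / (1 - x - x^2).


Let f(x) = sum_{k>=0} a_k x^k. Multiplying f(x) * (1 - x - x^2) = x and matching coefficients gives a_0 = 0, a_1 = 1, and a_k = a_{k-1} + a_{k-2} for k >= 2. These are the Fibonacci numbers F_k.
Iterating from F_0 = 0, F_1 = 1:
F_0=0, F_1=1, F_2=1, F_3=2, F_4=3, F_5=5, F_6=8, F_7=13, F_8=21, F_9=34, ...
F_60 = 1548008755920.

1548008755920


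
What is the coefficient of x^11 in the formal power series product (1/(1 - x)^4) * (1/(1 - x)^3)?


Combine the factors: (1/(1 - x)^4) * (1/(1 - x)^3) = 1/(1 - x)^7.
Then use 1/(1 - x)^r = sum_{k>=0} C(k + r - 1, r - 1) x^k with r = 7 and k = 11:
C(17, 6) = 12376.

12376


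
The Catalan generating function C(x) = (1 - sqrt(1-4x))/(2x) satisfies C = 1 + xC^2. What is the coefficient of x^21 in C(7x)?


Substituting x -> 7x scales the n-th coefficient by 7^n, so [x^21] C(7x) = 7^21 * C_21.
C_21 = C(2*21, 21)/(22) = 538257874440/22 = 24466267020.
So 7^21 * 24466267020 = 558545864083284007 * 24466267020 = 13665532253578254033757549140.

13665532253578254033757549140


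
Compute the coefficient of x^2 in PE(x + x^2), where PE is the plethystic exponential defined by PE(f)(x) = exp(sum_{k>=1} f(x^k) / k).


With f(x) = x + x^2, the exponent is sum_{k>=1} (x^k + x^(2k)) / k = -ln(1 - x) - ln(1 - x^2). Exponentiating:
PE(x + x^2) = 1 / ((1 - x)(1 - x^2)).
This is the generating function for partitions of n into parts of size 1 or 2. The number of 2's can be any j in 0..1, and the rest are 1's, so
[x^2] = floor(2/2) + 1 = 2.

2


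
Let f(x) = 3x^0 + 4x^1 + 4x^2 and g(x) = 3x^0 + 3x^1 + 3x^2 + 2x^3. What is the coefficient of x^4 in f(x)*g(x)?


Cauchy product at x^4:
4*2 + 4*3
= 20

20


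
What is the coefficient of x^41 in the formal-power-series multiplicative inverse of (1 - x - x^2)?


Let the inverse be f(x) = sum_{k>=0} a_k x^k. From f(x) * (1 - x - x^2) = 1 and matching coefficients:
 x^0: a_0 = 1.
 x^1: a_1 - a_0 = 0, so a_1 = 1.
 x^k (k >= 2): a_k - a_{k-1} - a_{k-2} = 0, i.e. a_k = a_{k-1} + a_{k-2}.
This is the Fibonacci-type recurrence shifted so that a_0 = a_1 = 1.
Iterating: a_0=1, a_1=1, a_2=2, a_3=3, a_4=5, a_5=8, a_6=13, a_7=21, a_8=34, a_9=55, ...
a_41 = 267914296.

267914296


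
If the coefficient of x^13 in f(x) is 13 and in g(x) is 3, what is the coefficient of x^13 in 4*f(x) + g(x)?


Scalar multiplication scales coefficients: 4 * 13 = 52.
Then add the g coefficient: 52 + 3
= 55

55


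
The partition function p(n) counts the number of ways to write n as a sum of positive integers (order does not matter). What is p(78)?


Using the generating function prod_{k>=1} 1/(1-x^k), we compute p(78).
By dynamic programming over parts 1 through 78:
p(78) = 12132164

12132164


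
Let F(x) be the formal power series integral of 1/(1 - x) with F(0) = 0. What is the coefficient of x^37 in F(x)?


1/(1 - x) = sum_{k>=0} x^k. Integrating termwise and using F(0) = 0 gives
F(x) = sum_{k>=0} x^(k+1) / (k+1) = sum_{m>=1} x^m / m = -ln(1 - x).
So the coefficient of x^37 is 1/37 = 1/37.

1/37


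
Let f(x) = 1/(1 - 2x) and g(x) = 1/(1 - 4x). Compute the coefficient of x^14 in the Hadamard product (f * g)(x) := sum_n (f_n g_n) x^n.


f has coefficients f_k = 2^k and g has coefficients g_k = 4^k, so the Hadamard product has coefficient (f*g)_k = 2^k * 4^k = 8^k.
For k = 14: 8^14 = 4398046511104.

4398046511104


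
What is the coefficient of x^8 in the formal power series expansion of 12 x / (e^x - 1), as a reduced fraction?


The exponential generating function for Bernoulli numbers is
x / (e^x - 1) = sum_{k>=0} B_k x^k / k!.
So the coefficient of x^8 in 12 x / (e^x - 1) is 12 B_8 / 8!.
Computing: B_8 = -1/30, 8! = 40320, giving
12 * -1/30 / 40320 = -1/100800.

-1/100800


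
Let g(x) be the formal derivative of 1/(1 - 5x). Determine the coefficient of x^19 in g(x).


Differentiate termwise: d/dx sum_{k>=0} 5^k x^k = sum_{k>=1} k 5^k x^(k-1) = sum_{j>=0} (j+1) 5^(j+1) x^j.
Equivalently, d/dx [1/(1 - 5x)] = 5/(1 - 5x)^2.
For j = 19: 20 * 5^20 = 20 * 95367431640625 = 1907348632812500.

1907348632812500


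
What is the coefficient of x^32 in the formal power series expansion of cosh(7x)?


The Maclaurin series is cosh(t) = sum_{m>=0} t^(2m) / (2m)!, so substituting t = 7x, only even powers of x are nonzero, with coefficient of x^(2m) equal to 7^(2m) / (2m)!.
For x^32 the coefficient is 7^32/32! = 1104427674243920646305299201/263130836933693530167218012160000000 = 459986536544739960976801/109592185311825710190428160000000.

459986536544739960976801/109592185311825710190428160000000


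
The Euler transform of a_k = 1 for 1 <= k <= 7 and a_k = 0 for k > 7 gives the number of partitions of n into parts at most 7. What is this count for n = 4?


Partitions of 4 into parts at most 7:
Using generating function (1-x)^(-1)(1-x^2)^(-1)...(1-x^7)^(-1),
the coefficient of x^4 = 5

5


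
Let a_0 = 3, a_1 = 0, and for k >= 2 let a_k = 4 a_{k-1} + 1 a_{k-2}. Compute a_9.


Iterating the recurrence forward:
a_0 = 3
a_1 = 0
a_2 = 4*0 + 1*3 = 3
a_3 = 4*3 + 1*0 = 12
a_4 = 4*12 + 1*3 = 51
a_5 = 4*51 + 1*12 = 216
a_6 = 4*216 + 1*51 = 915
a_7 = 4*915 + 1*216 = 3876
a_8 = 4*3876 + 1*915 = 16419
a_9 = 4*16419 + 1*3876 = 69552
So a_9 = 69552.

69552


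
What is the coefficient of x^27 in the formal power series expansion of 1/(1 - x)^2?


The negative binomial / multiset identity is
1/(1 - x)^r = sum_{k>=0} C(k + r - 1, r - 1) x^k.
Here r = 2 and k = 27, so the coefficient is
C(27 + 1, 1) = C(28, 1)
= 28

28


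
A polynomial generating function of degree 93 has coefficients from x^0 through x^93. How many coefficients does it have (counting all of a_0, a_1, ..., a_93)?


A polynomial of degree 93 takes the form a_0 + a_1 x + ... + a_93 x^93.
The number of coefficients is 93 + 1 = 94.

94


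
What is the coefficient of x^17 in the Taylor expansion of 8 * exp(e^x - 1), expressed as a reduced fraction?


exp(e^x - 1) = sum_{k>=0} Bell_k x^k / k!, where Bell_k is the k-th Bell number.
So the coefficient of x^17 is 8 * Bell_17 / 17!.
Computing: Bell_17 = 82864869804 and 17! = 355687428096000, giving
8 * 82864869804/355687428096000 = 255755771/137225088000.

255755771/137225088000


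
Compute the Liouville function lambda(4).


The Liouville function is lambda(k) = (-1)^Omega(k), where Omega(k) counts the prime factors of k with multiplicity.
Factoring: 4 = 2 * 2, so Omega(4) = 2.
lambda(4) = (-1)^2 = 1.

1


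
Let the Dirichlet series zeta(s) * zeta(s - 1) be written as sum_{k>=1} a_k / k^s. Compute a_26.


Convolution gives a_k = sum_{d | k} d * 1 = sum_{d | k} d = sigma(k), the sum of positive divisors of k.
For k = 26, the divisors are 1, 2, 13, 26, so
sigma(26) = 1 + 2 + 13 + 26 = 42.

42


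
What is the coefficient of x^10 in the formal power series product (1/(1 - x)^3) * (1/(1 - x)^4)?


Combine the factors: (1/(1 - x)^3) * (1/(1 - x)^4) = 1/(1 - x)^7.
Then use 1/(1 - x)^r = sum_{k>=0} C(k + r - 1, r - 1) x^k with r = 7 and k = 10:
C(16, 6) = 8008.

8008


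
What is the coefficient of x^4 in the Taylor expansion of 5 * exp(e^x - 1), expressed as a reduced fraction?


exp(e^x - 1) = sum_{k>=0} Bell_k x^k / k!, where Bell_k is the k-th Bell number.
So the coefficient of x^4 is 5 * Bell_4 / 4!.
Computing: Bell_4 = 15 and 4! = 24, giving
5 * 15/24 = 25/8.

25/8


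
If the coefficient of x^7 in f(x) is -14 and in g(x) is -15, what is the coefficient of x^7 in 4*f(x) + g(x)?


Scalar multiplication scales coefficients: 4 * -14 = -56.
Then add the g coefficient: -56 + -15
= -71

-71


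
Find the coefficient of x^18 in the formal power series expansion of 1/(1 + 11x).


Write 1/(1 + c x) = 1/(1 - (-c) x) and apply the geometric-series identity
1/(1 - y) = sum_{k>=0} y^k to get 1/(1 + c x) = sum_{k>=0} (-c)^k x^k.
So the coefficient of x^k is (-c)^k = (-1)^k * c^k.
Here c = 11 and k = 18:
(-11)^18 = 1 * 5559917313492231481 = 5559917313492231481

5559917313492231481


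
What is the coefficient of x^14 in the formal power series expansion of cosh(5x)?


The Maclaurin series is cosh(t) = sum_{m>=0} t^(2m) / (2m)!, so substituting t = 5x, only even powers of x are nonzero, with coefficient of x^(2m) equal to 5^(2m) / (2m)!.
For x^14 the coefficient is 5^14/14! = 6103515625/87178291200 = 244140625/3487131648.

244140625/3487131648


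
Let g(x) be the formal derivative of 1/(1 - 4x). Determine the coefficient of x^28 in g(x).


Differentiate termwise: d/dx sum_{k>=0} 4^k x^k = sum_{k>=1} k 4^k x^(k-1) = sum_{j>=0} (j+1) 4^(j+1) x^j.
Equivalently, d/dx [1/(1 - 4x)] = 4/(1 - 4x)^2.
For j = 28: 29 * 4^29 = 29 * 288230376151711744 = 8358680908399640576.

8358680908399640576


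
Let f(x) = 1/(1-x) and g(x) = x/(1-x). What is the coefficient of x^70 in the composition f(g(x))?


First simplify the composition: f(g(x)) = 1/(1 - x/(1-x)) = (1-x)/((1-x) - x) = (1-x)/(1-2x).
Now extract the coefficient. Write (1-x)/(1-2x) = 1/(1-2x) - x/(1-2x).
The coefficient of x^n in 1/(1-2x) is 2^n, and in x/(1-2x) is 2^(n-1) (for n >= 1).
So the coefficient of x^70 is 2^70 - 2^69 = 1180591620717411303424 - 590295810358705651712 = 590295810358705651712.

590295810358705651712


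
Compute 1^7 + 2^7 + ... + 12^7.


This power sum has a closed form given by Faulhaber's formula
sum_{k=1}^{m} k^p = (1 / (p + 1)) * sum_{j=0}^{p} C(p + 1, j) B_j m^(p + 1 - j),
but for small m direct computation is fastest:
1 + 128 + 2187 + 16384 + 78125 + 279936 + 823543 + 2097152 + 4782969 + 10000000 + 19487171 + 35831808 = 73399404.

73399404


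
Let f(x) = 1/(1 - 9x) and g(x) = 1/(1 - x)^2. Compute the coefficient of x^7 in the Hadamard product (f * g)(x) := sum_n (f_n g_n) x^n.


f has coefficients f_k = 9^k. For g = 1/(1 - x)^2 the coefficient is g_k = C(k + 1, 1) = k + 1. The Hadamard coefficient is (f * g)_k = 9^k * (k + 1).
For k = 7: 9^7 * 8 = 4782969 * 8 = 38263752.

38263752


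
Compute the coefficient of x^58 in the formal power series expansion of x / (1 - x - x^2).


Let f(x) = sum_{k>=0} a_k x^k. Multiplying f(x) * (1 - x - x^2) = x and matching coefficients gives a_0 = 0, a_1 = 1, and a_k = a_{k-1} + a_{k-2} for k >= 2. These are the Fibonacci numbers F_k.
Iterating from F_0 = 0, F_1 = 1:
F_0=0, F_1=1, F_2=1, F_3=2, F_4=3, F_5=5, F_6=8, F_7=13, F_8=21, F_9=34, ...
F_58 = 591286729879.

591286729879


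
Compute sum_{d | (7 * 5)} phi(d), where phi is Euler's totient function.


First, 7 * 5 = 35. One classical identity is sum_{d | n} phi(d) = n (each k in [1, n] has a unique gcd with n, and among the k's with gcd(k, n) = n/d there are phi(d) of them). So the sum equals 35. We also verify directly:
Divisors of 35: 1, 5, 7, 35.
phi values: 1, 4, 6, 24.
Sum = 35.

35


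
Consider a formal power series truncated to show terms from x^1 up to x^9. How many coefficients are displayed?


From x^1 to x^9 inclusive, the count is 9 - 1 + 1 = 9.

9


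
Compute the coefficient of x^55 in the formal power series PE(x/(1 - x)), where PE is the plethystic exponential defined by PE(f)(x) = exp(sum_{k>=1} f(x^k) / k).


For f(x) = x/(1 - x) we have
sum_{k>=1} f(x^k) / k = sum_{k>=1} (1/k) * x^k / (1 - x^k) = sum_{k, m >= 1} x^(k m) / k,
which after exponentiating simplifies to
PE(x/(1 - x)) = prod_{k>=1} 1 / (1 - x^k).
This is the generating function for the partition function p(n), so the coefficient of x^55 is p(55).
Computing p(55) by dynamic programming over parts 1, 2, ..., 55: p(55) = 451276.

451276


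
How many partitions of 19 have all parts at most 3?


Using the generating function (1-x)^(-1)(1-x^2)^(-1)(1-x^3)^(-1),
the coefficient of x^19 counts these restricted partitions.
Result = 40

40


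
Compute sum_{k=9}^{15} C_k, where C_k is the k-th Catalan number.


C_9 through C_15: 4862, 16796, 58786, 208012, 742900, 2674440, 9694845
Sum = 4862 + 16796 + 58786 + 208012 + 742900 + 2674440 + 9694845
= 13400641

13400641


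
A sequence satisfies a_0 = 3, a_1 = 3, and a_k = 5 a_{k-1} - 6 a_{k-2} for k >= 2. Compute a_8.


The characteristic equation is t^2 - 5 t + 6 = 0, with roots r_1 = 3 and r_2 = 2 (so c_1 = r_1 + r_2, c_2 = -r_1 r_2 as required).
One can use the closed form a_n = A r_1^n + B r_2^n, but direct iteration is more reliable:
a_0 = 3, a_1 = 3, a_2 = -3, a_3 = -33, a_4 = -147, a_5 = -537, a_6 = -1803, a_7 = -5793, a_8 = -18147.
So a_8 = -18147.

-18147


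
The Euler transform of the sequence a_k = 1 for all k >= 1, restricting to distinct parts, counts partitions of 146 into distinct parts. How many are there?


Partitions of 146 into distinct parts can be computed via generating function.
Product (1+x)(1+x^2)(1+x^3)...
The coefficient of x^146 = 14694244

14694244


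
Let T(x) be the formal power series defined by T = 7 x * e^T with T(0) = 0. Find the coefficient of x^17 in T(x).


Apply the Lagrange inversion formula: if T = 7 x * phi(T) with phi(t) = e^t, then
[x^n] T = 7^n * (1/n) [t^(n-1)] phi(t)^n = 7^n * (1/n) [t^(n-1)] e^(n t) = 7^n * (1/n) * n^(n-1) / (n-1)! = 7^n * n^(n-1) / n!.
When c = 1 this is the Cayley count of rooted labeled trees on n vertices, divided by n!.
For n = 17: 7^17 * 17^16 / 17! = 232630513987207 * 48661191875666868481/355687428096000 = 13589529504521590732100867929799/426995712000.

13589529504521590732100867929799/426995712000


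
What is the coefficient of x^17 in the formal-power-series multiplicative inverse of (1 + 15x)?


The inverse is 1/(1 + 15x). Apply the geometric identity 1/(1 - y) = sum_{k>=0} y^k with y = -15x:
1/(1 + 15x) = sum_{k>=0} (-15)^k x^k.
So the coefficient of x^17 is (-15)^17 = -98526125335693359375.

-98526125335693359375


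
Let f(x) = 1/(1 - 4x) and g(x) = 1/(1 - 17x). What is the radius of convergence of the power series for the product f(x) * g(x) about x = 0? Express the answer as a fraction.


The radius of 1/(1 - 4x) is 1/4 (nearest singularity at x = 1/4), and the radius of 1/(1 - 17x) is 1/17.
The product f(x)*g(x) = 1/((1 - 4x)(1 - 17x)) has singularities at both 1/4 and 1/17, so its radius of convergence is the distance to the nearest one:
min(1/4, 1/17) = 1/17.

1/17


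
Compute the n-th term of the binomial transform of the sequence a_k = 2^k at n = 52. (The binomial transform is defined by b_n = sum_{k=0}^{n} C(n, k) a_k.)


With a_k = 2^k, b_n = sum_{k=0}^{n} C(n, k) 2^k = (1 + 2)^n by the binomial theorem.
For n = 52: (1 + 2)^52 = 3^52 = 6461081889226673298932241.

6461081889226673298932241


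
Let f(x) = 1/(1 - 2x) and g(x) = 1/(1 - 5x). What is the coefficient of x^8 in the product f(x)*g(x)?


The coefficient of x^n in f*g is the Cauchy product: sum_{k=0}^{n} a^k * b^(n-k).
With a=2, b=5, n=8:
sum_{k=0}^{8} 2^k * 5^(8-k)
= 650871

650871


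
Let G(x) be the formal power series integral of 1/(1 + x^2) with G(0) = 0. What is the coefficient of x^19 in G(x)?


1/(1 + x^2) = sum_{j>=0} (-1)^j x^(2j). Integrating termwise with G(0) = 0:
G(x) = sum_{j>=0} (-1)^j x^(2j+1) / (2j+1) = arctan(x).
Only odd powers are nonzero. For x^19 write 19 = 2*9 + 1, giving
(-1)^9 / 19 = -1/19 = -1/19.

-1/19


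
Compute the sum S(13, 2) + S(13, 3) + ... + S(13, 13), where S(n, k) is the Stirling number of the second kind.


By definition, S(n, k) counts partitions of an n-set into exactly k nonempty blocks.
Computing row n = 13 for k = 2..13:
S(13, k): 4095, 261625, 2532530, 7508501, 9321312, 5715424, 1899612, 359502, 39325, 2431, 78, 1
Sum = 27644436.

27644436


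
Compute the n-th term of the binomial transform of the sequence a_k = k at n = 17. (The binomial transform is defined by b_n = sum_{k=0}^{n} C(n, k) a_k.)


With a_k = k, b_n = sum_{k=0}^{n} C(n, k) k. Using k * C(n, k) = n * C(n-1, k-1) gives b_n = n * sum_{k>=1} C(n-1, k-1) = n * 2^(n-1).
For n = 17: 17 * 2^16 = 17 * 65536 = 1114112.

1114112


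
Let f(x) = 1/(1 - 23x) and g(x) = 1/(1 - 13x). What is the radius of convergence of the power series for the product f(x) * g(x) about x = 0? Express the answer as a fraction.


The radius of 1/(1 - 23x) is 1/23 (nearest singularity at x = 1/23), and the radius of 1/(1 - 13x) is 1/13.
The product f(x)*g(x) = 1/((1 - 23x)(1 - 13x)) has singularities at both 1/23 and 1/13, so its radius of convergence is the distance to the nearest one:
min(1/23, 1/13) = 1/23.

1/23


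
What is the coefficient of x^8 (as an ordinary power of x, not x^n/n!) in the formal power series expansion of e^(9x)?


The exponential series is e^y = sum_{k>=0} y^k / k!. Substituting y = 9x gives
e^(9x) = sum_{k>=0} 9^k x^k / k!.
So the coefficient of x^n is a^n/n! with a = 9, n = 8:
9^8 / 8! = 43046721/40320 = 4782969/4480

4782969/4480


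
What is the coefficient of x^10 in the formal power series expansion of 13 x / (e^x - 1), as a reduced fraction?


The exponential generating function for Bernoulli numbers is
x / (e^x - 1) = sum_{k>=0} B_k x^k / k!.
So the coefficient of x^10 in 13 x / (e^x - 1) is 13 B_10 / 10!.
Computing: B_10 = 5/66, 10! = 3628800, giving
13 * 5/66 / 3628800 = 13/47900160.

13/47900160


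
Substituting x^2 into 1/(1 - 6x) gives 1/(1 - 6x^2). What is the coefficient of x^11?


Since 1/(1 - 6x^2) only has even powers of x,
the coefficient of x^11 (odd) is 0.

0


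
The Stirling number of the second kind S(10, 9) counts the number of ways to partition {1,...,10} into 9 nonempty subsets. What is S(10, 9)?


Using the explicit formula S(n,k) = (1/k!) sum_{j=0}^{k} (-1)^(k-j) C(k,j) j^n:
S(10, 9) = 45
Equivalently, S(n,k) is n! times the coefficient of x^n in the EGF (e^x - 1)^k / k!.

45


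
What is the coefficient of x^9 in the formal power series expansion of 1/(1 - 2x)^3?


The general identity 1/(1 - c x)^r = sum_{k>=0} c^k C(k + r - 1, r - 1) x^k follows by substituting y = c x into 1/(1 - y)^r = sum_{k>=0} C(k + r - 1, r - 1) y^k.
For c = 2, r = 3, k = 9:
2^9 * C(11, 2) = 512 * 55 = 28160.

28160


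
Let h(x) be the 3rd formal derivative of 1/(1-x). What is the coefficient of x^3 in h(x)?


Differentiating 3 times: d^3/dx^3 [1/(1-x)] = 3!/(1-x)^4.
The expansion 1/(1-x)^4 = sum_{k>=0} C(k+3, 3) x^k, so the coefficient of x^n in 3!/(1-x)^4 is 3! * C(n+3, 3).
For n = 3: 6 * C(6, 3) = 6 * 20 = 120

120


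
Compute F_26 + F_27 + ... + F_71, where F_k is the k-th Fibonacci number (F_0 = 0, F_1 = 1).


Use the identity sum_{k=0}^{N} F_k = F_{N+2} - 1 (which follows from F_{k+2} - F_{k+1} = F_k). Then
sum_{k=26}^{71} F_k = (F_{73} - 1) - (F_{27} - 1) = F_{73} - F_{27}.
Computing: F_{73} = 806515533049393, F_{27} = 196418, so
Sum = 806515533049393 - 196418 = 806515532852975.

806515532852975


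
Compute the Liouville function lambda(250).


The Liouville function is lambda(k) = (-1)^Omega(k), where Omega(k) counts the prime factors of k with multiplicity.
Factoring: 250 = 2 * 5 * 5 * 5, so Omega(250) = 4.
lambda(250) = (-1)^4 = 1.

1


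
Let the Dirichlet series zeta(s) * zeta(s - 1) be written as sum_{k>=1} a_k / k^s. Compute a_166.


Convolution gives a_k = sum_{d | k} d * 1 = sum_{d | k} d = sigma(k), the sum of positive divisors of k.
For k = 166, the divisors are 1, 2, 83, 166, so
sigma(166) = 1 + 2 + 83 + 166 = 252.

252


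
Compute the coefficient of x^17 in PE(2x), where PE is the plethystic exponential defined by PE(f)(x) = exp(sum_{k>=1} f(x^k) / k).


With f(x) = 2x, the exponent is sum_{k>=1} 2 x^k / k = 2 * (-ln(1 - x)). Exponentiating:
PE(2x) = exp(-2 ln(1 - x)) = 1/(1 - x)^2.
By the negative binomial expansion, [x^n] 1/(1 - x)^2 = C(n + 1, 1).
For n = 17: C(18, 1) = 18.

18


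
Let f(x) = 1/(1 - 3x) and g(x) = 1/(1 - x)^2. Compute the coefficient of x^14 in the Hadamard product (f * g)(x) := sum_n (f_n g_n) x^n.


f has coefficients f_k = 3^k. For g = 1/(1 - x)^2 the coefficient is g_k = C(k + 1, 1) = k + 1. The Hadamard coefficient is (f * g)_k = 3^k * (k + 1).
For k = 14: 3^14 * 15 = 4782969 * 15 = 71744535.

71744535


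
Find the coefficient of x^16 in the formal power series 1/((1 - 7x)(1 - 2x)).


By partial fractions or Cauchy convolution:
The coefficient equals sum_{k=0}^{16} 7^k * 2^(16-k).
= 46526102771227

46526102771227


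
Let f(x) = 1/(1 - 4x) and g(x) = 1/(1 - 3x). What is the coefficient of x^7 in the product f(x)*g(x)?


The coefficient of x^n in f*g is the Cauchy product: sum_{k=0}^{n} a^k * b^(n-k).
With a=4, b=3, n=7:
sum_{k=0}^{7} 4^k * 3^(7-k)
= 58975

58975


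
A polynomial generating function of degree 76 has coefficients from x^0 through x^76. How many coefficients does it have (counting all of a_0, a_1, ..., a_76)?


A polynomial of degree 76 takes the form a_0 + a_1 x + ... + a_76 x^76.
The number of coefficients is 76 + 1 = 77.

77


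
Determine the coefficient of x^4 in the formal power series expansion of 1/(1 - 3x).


The geometric series identity gives 1/(1 - c x) = sum_{k>=0} c^k x^k, so the coefficient of x^k is c^k.
Here c = 3 and k = 4.
Computing: 3^4 = 81

81


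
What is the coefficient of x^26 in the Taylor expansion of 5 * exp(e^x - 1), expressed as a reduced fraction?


exp(e^x - 1) = sum_{k>=0} Bell_k x^k / k!, where Bell_k is the k-th Bell number.
So the coefficient of x^26 is 5 * Bell_26 / 26!.
Computing: Bell_26 = 49631246523618756274 and 26! = 403291461126605635584000000, giving
5 * 49631246523618756274/403291461126605635584000000 = 1459742544812316361/2372302712509444915200000.

1459742544812316361/2372302712509444915200000


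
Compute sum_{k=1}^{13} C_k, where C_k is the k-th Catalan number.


C_1 through C_13: 1, 2, 5, 14, 42, 132, 429, 1430, 4862, 16796, 58786, 208012, 742900
Sum = 1 + 2 + 5 + 14 + 42 + 132 + 429 + 1430 + 4862 + 16796 + 58786 + 208012 + 742900
= 1033411

1033411


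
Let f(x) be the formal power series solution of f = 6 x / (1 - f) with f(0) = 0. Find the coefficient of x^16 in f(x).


Apply Lagrange inversion: f = 6 x * phi(f) with phi(t) = 1/(1 - t), so
[x^n] f = 6^n * (1/n) [t^(n-1)] phi(t)^n = 6^n * (1/n) [t^(n-1)] (1 - t)^(-n) = 6^n * (1/n) C(2n - 2, n - 1) = 6^n * C_{n-1}.
For n = 16: C_15 = C(30, 15) / 16 = 155117520/16 = 9694845.
With the 6^16 = 2821109907456 factor, the coefficient is 2821109907456 * 9694845 = 27350223280750264320.

27350223280750264320


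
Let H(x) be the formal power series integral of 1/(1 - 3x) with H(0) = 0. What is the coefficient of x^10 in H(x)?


1/(1 - 3x) = sum_{k>=0} 3^k x^k. Integrating termwise with H(0) = 0:
H(x) = sum_{k>=0} 3^k x^(k+1) / (k+1) = sum_{m>=1} 3^(m-1) x^m / m.
For m = 10: 3^9/10 = 19683/10 = 19683/10.

19683/10


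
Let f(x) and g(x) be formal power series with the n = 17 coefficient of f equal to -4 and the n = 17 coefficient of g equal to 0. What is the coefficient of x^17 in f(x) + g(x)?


Addition of formal power series is termwise.
The coefficient of x^17 in f + g = -4 + 0
= -4

-4


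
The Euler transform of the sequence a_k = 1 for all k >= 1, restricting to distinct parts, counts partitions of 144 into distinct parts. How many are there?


Partitions of 144 into distinct parts can be computed via generating function.
Product (1+x)(1+x^2)(1+x^3)...
The coefficient of x^144 = 12769602

12769602


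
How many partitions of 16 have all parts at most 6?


Using the generating function (1-x)^(-1)(1-x^2)^(-1)...(1-x^6)^(-1),
the coefficient of x^16 counts these restricted partitions.
Result = 136

136


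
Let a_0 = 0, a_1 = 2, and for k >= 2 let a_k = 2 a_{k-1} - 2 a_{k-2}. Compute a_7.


Iterating the recurrence forward:
a_0 = 0
a_1 = 2
a_2 = 2*2 - 2*0 = 4
a_3 = 2*4 - 2*2 = 4
a_4 = 2*4 - 2*4 = 0
a_5 = 2*0 - 2*4 = -8
a_6 = 2*-8 - 2*0 = -16
a_7 = 2*-16 - 2*-8 = -16
So a_7 = -16.

-16


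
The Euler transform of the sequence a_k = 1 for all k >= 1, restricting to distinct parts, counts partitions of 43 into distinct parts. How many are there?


Partitions of 43 into distinct parts can be computed via generating function.
Product (1+x)(1+x^2)(1+x^3)...
The coefficient of x^43 = 1610

1610


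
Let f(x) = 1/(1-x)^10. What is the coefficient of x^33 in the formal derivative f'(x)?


Differentiate: d/dx [ 1/(1-x)^r ] = r / (1-x)^(r+1).
Here r = 10, so f'(x) = 10 / (1-x)^11.
The expansion of 1/(1-x)^(r+1) has coefficient of x^n equal to C(n+r, r).
So the coefficient of x^33 in f'(x) is
10 * C(43, 10) = 10 * 1917334783 = 19173347830

19173347830


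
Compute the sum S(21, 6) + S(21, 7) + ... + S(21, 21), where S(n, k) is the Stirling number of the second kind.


By definition, S(n, k) counts partitions of an n-set into exactly k nonempty blocks.
Computing row n = 21 for k = 6..21:
S(21, k): 26585679462804, 82310957214948, 132511015347084, 123272476465204, 71187132291275, 26826851689001, 6833042030178, 1204909218331, 149304004500, 13087462580, 809944464, 34952799, 1023435, 19285, 210, 1
Sum = 470895301126099.

470895301126099


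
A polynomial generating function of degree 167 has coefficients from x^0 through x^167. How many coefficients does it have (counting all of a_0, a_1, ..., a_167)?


A polynomial of degree 167 takes the form a_0 + a_1 x + ... + a_167 x^167.
The number of coefficients is 167 + 1 = 168.

168


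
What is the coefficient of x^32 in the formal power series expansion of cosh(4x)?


The Maclaurin series is cosh(t) = sum_{m>=0} t^(2m) / (2m)!, so substituting t = 4x, only even powers of x are nonzero, with coefficient of x^(2m) equal to 4^(2m) / (2m)!.
For x^32 the coefficient is 4^32/32! = 18446744073709551616/263130836933693530167218012160000000 = 8589934592/122529844256906551386796875.

8589934592/122529844256906551386796875


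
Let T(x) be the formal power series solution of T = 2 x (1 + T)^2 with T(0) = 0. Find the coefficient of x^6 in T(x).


Apply the Lagrange inversion formula: if T = 2 x * phi(T) with phi(t) = (1 + t)^2, then [x^n] T = 2^n * (1/n) [t^(n-1)] phi(t)^n = 2^n * (1/n) [t^(n-1)] (1 + t)^(2n) = 2^n * (1/n) C(2n, n-1).
Using the identity C(2n, n-1) = C(2n, n) * n / (n+1), the unscaled factor equals C(2n, n) / (n+1) = C_n, the n-th Catalan number.
For n = 6: C_6 = C(12, 6) / 7 = 924/7 = 132.
With the 2^6 = 64 factor, the coefficient is 64 * 132 = 8448.

8448


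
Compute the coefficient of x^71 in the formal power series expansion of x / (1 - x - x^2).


Let f(x) = sum_{k>=0} a_k x^k. Multiplying f(x) * (1 - x - x^2) = x and matching coefficients gives a_0 = 0, a_1 = 1, and a_k = a_{k-1} + a_{k-2} for k >= 2. These are the Fibonacci numbers F_k.
Iterating from F_0 = 0, F_1 = 1:
F_0=0, F_1=1, F_2=1, F_3=2, F_4=3, F_5=5, F_6=8, F_7=13, F_8=21, F_9=34, ...
F_71 = 308061521170129.

308061521170129


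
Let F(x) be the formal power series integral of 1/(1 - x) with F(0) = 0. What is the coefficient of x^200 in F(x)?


1/(1 - x) = sum_{k>=0} x^k. Integrating termwise and using F(0) = 0 gives
F(x) = sum_{k>=0} x^(k+1) / (k+1) = sum_{m>=1} x^m / m = -ln(1 - x).
So the coefficient of x^200 is 1/200 = 1/200.

1/200


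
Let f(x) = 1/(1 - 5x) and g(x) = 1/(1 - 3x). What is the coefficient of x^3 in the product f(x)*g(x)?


The coefficient of x^n in f*g is the Cauchy product: sum_{k=0}^{n} a^k * b^(n-k).
With a=5, b=3, n=3:
sum_{k=0}^{3} 5^k * 3^(3-k)
= 272

272


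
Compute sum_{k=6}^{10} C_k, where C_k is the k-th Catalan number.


C_6 through C_10: 132, 429, 1430, 4862, 16796
Sum = 132 + 429 + 1430 + 4862 + 16796
= 23649

23649


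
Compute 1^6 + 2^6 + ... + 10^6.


This power sum has a closed form given by Faulhaber's formula
sum_{k=1}^{m} k^p = (1 / (p + 1)) * sum_{j=0}^{p} C(p + 1, j) B_j m^(p + 1 - j),
but for small m direct computation is fastest:
1 + 64 + 729 + 4096 + 15625 + 46656 + 117649 + 262144 + 531441 + 1000000 = 1978405.

1978405


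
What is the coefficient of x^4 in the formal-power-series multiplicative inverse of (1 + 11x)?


The inverse is 1/(1 + 11x). Apply the geometric identity 1/(1 - y) = sum_{k>=0} y^k with y = -11x:
1/(1 + 11x) = sum_{k>=0} (-11)^k x^k.
So the coefficient of x^4 is (-11)^4 = 14641.

14641


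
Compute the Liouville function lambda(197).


The Liouville function is lambda(k) = (-1)^Omega(k), where Omega(k) counts the prime factors of k with multiplicity.
Factoring: 197 = 197, so Omega(197) = 1.
lambda(197) = (-1)^1 = -1.

-1


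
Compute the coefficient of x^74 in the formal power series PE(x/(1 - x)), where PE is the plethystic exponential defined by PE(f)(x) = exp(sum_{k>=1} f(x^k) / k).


For f(x) = x/(1 - x) we have
sum_{k>=1} f(x^k) / k = sum_{k>=1} (1/k) * x^k / (1 - x^k) = sum_{k, m >= 1} x^(k m) / k,
which after exponentiating simplifies to
PE(x/(1 - x)) = prod_{k>=1} 1 / (1 - x^k).
This is the generating function for the partition function p(n), so the coefficient of x^74 is p(74).
Computing p(74) by dynamic programming over parts 1, 2, ..., 74: p(74) = 7089500.

7089500


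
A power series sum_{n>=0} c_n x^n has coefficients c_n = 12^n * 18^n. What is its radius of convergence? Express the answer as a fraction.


By the root test (Cauchy-Hadamard), the radius is R = 1 / limsup_n |c_n|^(1/n).
Here |c_n|^(1/n) = (12^n * 18^n)^(1/n) = 12 * 18 = 216 for all n.
So R = 1/216 = 1/216.

1/216


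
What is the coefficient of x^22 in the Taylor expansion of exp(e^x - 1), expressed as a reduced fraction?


exp(e^x - 1) = sum_{k>=0} Bell_k x^k / k!, where Bell_k is the k-th Bell number.
So the coefficient of x^22 is Bell_22 / 22!.
Computing: Bell_22 = 4506715738447323 and 22! = 1124000727777607680000, giving
4506715738447323/1124000727777607680000 = 88366975263673/22039229956423680000.

88366975263673/22039229956423680000
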